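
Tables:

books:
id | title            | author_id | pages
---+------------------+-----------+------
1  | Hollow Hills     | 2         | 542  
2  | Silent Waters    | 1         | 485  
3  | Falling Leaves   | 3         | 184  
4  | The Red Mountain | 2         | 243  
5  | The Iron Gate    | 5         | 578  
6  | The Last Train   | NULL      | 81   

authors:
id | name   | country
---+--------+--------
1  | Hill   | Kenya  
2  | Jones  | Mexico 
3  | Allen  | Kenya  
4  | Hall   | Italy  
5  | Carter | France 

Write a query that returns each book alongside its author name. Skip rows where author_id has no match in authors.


INNER JOIN keeps only books rows whose author_id matches an id in authors. Walk through each book:
  - book 1 (Hollow Hills): author_id=2 -> matches Jones
  - book 2 (Silent Waters): author_id=1 -> matches Hill
  - book 3 (Falling Leaves): author_id=3 -> matches Allen
  - book 4 (The Red Mountain): author_id=2 -> matches Jones
  - book 5 (The Iron Gate): author_id=5 -> matches Carter
  - book 6 (The Last Train): author_id=NULL, no match -> dropped
So 1 of 6 rows is dropped.

SQL:
SELECT a.title, b.name AS author
FROM books a
INNER JOIN authors b ON a.author_id = b.id

Result:
title            | author
-----------------+-------
Hollow Hills     | Jones 
Silent Waters    | Hill  
Falling Leaves   | Allen 
The Red Mountain | Jones 
The Iron Gate    | Carter


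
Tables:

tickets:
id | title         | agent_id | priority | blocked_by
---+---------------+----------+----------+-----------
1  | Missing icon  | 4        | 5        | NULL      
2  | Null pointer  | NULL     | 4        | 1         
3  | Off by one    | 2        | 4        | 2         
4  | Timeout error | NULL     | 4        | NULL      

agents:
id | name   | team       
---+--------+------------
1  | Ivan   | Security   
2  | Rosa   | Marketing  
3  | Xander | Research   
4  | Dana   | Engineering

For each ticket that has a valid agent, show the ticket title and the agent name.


INNER JOIN keeps only tickets rows whose agent_id matches an id in agents. Walk through each ticket:
  - ticket 1 (Missing icon): agent_id=4 -> matches Dana
  - ticket 2 (Null pointer): agent_id=NULL, no match -> dropped
  - ticket 3 (Off by one): agent_id=2 -> matches Rosa
  - ticket 4 (Timeout error): agent_id=NULL, no match -> dropped
So 2 of 4 rows are dropped.

SQL:
SELECT a.title, b.name AS agent
FROM tickets a
INNER JOIN agents b ON a.agent_id = b.id

Result:
title        | agent
-------------+------
Missing icon | Dana 
Off by one   | Rosa 


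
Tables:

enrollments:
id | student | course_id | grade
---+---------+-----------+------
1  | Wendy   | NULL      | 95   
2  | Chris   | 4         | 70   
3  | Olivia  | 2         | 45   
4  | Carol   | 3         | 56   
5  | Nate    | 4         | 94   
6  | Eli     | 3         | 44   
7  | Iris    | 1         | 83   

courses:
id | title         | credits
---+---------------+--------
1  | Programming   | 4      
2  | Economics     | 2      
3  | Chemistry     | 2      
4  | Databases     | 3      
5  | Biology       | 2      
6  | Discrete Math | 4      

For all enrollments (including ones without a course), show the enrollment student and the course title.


LEFT JOIN keeps every row from enrollments (the left table); where course_id has no match in courses, the course columns become NULL. Walk through each enrollment:
  - enrollment 1 (Wendy): course_id=NULL, no match -> kept with NULL
  - enrollment 2 (Chris): course_id=4 -> matches Databases
  - enrollment 3 (Olivia): course_id=2 -> matches Economics
  - enrollment 4 (Carol): course_id=3 -> matches Chemistry
  - enrollment 5 (Nate): course_id=4 -> matches Databases
  - enrollment 6 (Eli): course_id=3 -> matches Chemistry
  - enrollment 7 (Iris): course_id=1 -> matches Programming
All 7 rows appear; 1 has NULL course.

SQL:
SELECT a.student, b.title AS course
FROM enrollments a
LEFT JOIN courses b ON a.course_id = b.id

Result:
student | course     
--------+------------
Wendy   | NULL       
Chris   | Databases  
Olivia  | Economics  
Carol   | Chemistry  
Nate    | Databases  
Eli     | Chemistry  
Iris    | Programming


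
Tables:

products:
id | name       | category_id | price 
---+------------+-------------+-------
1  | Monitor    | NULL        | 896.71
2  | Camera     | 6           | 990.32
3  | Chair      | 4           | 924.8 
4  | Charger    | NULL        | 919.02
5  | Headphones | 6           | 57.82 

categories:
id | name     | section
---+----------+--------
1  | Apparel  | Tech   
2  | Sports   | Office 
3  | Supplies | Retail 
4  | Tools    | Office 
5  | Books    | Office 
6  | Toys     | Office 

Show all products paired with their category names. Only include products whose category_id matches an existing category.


INNER JOIN keeps only products rows whose category_id matches an id in categories. Walk through each product:
  - product 1 (Monitor): category_id=NULL, no match -> dropped
  - product 2 (Camera): category_id=6 -> matches Toys
  - product 3 (Chair): category_id=4 -> matches Tools
  - product 4 (Charger): category_id=NULL, no match -> dropped
  - product 5 (Headphones): category_id=6 -> matches Toys
So 2 of 5 rows are dropped.

SQL:
SELECT a.name, b.name AS category
FROM products a
INNER JOIN categories b ON a.category_id = b.id

Result:
name       | category
-----------+---------
Camera     | Toys    
Chair      | Tools   
Headphones | Toys    


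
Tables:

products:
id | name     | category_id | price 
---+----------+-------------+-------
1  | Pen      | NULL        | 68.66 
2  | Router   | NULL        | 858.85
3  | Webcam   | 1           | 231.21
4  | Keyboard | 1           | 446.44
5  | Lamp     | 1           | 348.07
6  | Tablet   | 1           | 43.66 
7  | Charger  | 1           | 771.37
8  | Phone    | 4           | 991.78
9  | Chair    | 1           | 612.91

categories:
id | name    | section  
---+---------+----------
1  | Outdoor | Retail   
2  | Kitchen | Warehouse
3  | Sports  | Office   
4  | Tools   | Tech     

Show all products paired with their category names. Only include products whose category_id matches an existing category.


INNER JOIN keeps only products rows whose category_id matches an id in categories. Walk through each product:
  - product 1 (Pen): category_id=NULL, no match -> dropped
  - product 2 (Router): category_id=NULL, no match -> dropped
  - product 3 (Webcam): category_id=1 -> matches Outdoor
  - product 4 (Keyboard): category_id=1 -> matches Outdoor
  - product 5 (Lamp): category_id=1 -> matches Outdoor
  - product 6 (Tablet): category_id=1 -> matches Outdoor
  - product 7 (Charger): category_id=1 -> matches Outdoor
  - product 8 (Phone): category_id=4 -> matches Tools
  - product 9 (Chair): category_id=1 -> matches Outdoor
So 2 of 9 rows are dropped.

SQL:
SELECT a.name, b.name AS category
FROM products a
INNER JOIN categories b ON a.category_id = b.id

Result:
name     | category
---------+---------
Webcam   | Outdoor 
Keyboard | Outdoor 
Lamp     | Outdoor 
Tablet   | Outdoor 
Charger  | Outdoor 
Phone    | Tools   
Chair    | Outdoor 


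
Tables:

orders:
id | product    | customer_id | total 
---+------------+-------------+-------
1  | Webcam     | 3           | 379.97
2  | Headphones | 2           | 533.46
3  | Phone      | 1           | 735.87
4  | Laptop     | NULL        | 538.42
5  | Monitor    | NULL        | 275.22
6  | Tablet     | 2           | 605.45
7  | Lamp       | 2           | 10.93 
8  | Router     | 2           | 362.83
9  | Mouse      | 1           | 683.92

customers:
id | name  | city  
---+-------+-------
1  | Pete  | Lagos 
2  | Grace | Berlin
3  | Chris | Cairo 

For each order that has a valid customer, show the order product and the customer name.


INNER JOIN keeps only orders rows whose customer_id matches an id in customers. Walk through each order:
  - order 1 (Webcam): customer_id=3 -> matches Chris
  - order 2 (Headphones): customer_id=2 -> matches Grace
  - order 3 (Phone): customer_id=1 -> matches Pete
  - order 4 (Laptop): customer_id=NULL, no match -> dropped
  - order 5 (Monitor): customer_id=NULL, no match -> dropped
  - order 6 (Tablet): customer_id=2 -> matches Grace
  - order 7 (Lamp): customer_id=2 -> matches Grace
  - order 8 (Router): customer_id=2 -> matches Grace
  - order 9 (Mouse): customer_id=1 -> matches Pete
So 2 of 9 rows are dropped.

SQL:
SELECT a.product, b.name AS customer
FROM orders a
INNER JOIN customers b ON a.customer_id = b.id

Result:
product    | customer
-----------+---------
Webcam     | Chris   
Headphones | Grace   
Phone      | Pete    
Tablet     | Grace   
Lamp       | Grace   
Router     | Grace   
Mouse      | Pete    


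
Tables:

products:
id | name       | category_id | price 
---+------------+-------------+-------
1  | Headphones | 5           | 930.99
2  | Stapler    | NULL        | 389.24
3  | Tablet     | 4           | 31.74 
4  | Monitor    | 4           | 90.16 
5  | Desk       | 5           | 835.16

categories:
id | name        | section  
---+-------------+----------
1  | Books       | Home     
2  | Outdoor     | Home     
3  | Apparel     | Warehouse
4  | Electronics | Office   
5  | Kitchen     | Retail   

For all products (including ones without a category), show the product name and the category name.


LEFT JOIN keeps every row from products (the left table); where category_id has no match in categories, the category columns become NULL. Walk through each product:
  - product 1 (Headphones): category_id=5 -> matches Kitchen
  - product 2 (Stapler): category_id=NULL, no match -> kept with NULL
  - product 3 (Tablet): category_id=4 -> matches Electronics
  - product 4 (Monitor): category_id=4 -> matches Electronics
  - product 5 (Desk): category_id=5 -> matches Kitchen
All 5 rows appear; 1 has NULL category.

SQL:
SELECT a.name, b.name AS category
FROM products a
LEFT JOIN categories b ON a.category_id = b.id

Result:
name       | category   
-----------+------------
Headphones | Kitchen    
Stapler    | NULL       
Tablet     | Electronics
Monitor    | Electronics
Desk       | Kitchen    


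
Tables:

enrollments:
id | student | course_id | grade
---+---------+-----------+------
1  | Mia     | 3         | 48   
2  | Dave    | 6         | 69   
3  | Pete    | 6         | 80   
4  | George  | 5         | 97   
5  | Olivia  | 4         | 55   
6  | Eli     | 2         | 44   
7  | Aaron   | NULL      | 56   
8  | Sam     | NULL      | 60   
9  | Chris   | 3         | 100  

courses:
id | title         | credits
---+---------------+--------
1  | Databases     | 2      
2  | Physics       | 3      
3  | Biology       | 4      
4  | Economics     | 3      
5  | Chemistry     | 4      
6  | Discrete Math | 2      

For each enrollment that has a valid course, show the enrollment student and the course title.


INNER JOIN keeps only enrollments rows whose course_id matches an id in courses. Walk through each enrollment:
  - enrollment 1 (Mia): course_id=3 -> matches Biology
  - enrollment 2 (Dave): course_id=6 -> matches Discrete Math
  - enrollment 3 (Pete): course_id=6 -> matches Discrete Math
  - enrollment 4 (George): course_id=5 -> matches Chemistry
  - enrollment 5 (Olivia): course_id=4 -> matches Economics
  - enrollment 6 (Eli): course_id=2 -> matches Physics
  - enrollment 7 (Aaron): course_id=NULL, no match -> dropped
  - enrollment 8 (Sam): course_id=NULL, no match -> dropped
  - enrollment 9 (Chris): course_id=3 -> matches Biology
So 2 of 9 rows are dropped.

SQL:
SELECT a.student, b.title AS course
FROM enrollments a
INNER JOIN courses b ON a.course_id = b.id

Result:
student | course       
--------+--------------
Mia     | Biology      
Dave    | Discrete Math
Pete    | Discrete Math
George  | Chemistry    
Olivia  | Economics    
Eli     | Physics      
Chris   | Biology      


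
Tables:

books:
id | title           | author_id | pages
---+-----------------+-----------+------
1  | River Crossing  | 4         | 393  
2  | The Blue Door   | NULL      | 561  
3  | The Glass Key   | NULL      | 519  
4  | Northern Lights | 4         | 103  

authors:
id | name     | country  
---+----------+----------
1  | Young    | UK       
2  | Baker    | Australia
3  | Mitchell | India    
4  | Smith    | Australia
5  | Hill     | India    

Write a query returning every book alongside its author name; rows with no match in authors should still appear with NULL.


LEFT JOIN keeps every row from books (the left table); where author_id has no match in authors, the author columns become NULL. Walk through each book:
  - book 1 (River Crossing): author_id=4 -> matches Smith
  - book 2 (The Blue Door): author_id=NULL, no match -> kept with NULL
  - book 3 (The Glass Key): author_id=NULL, no match -> kept with NULL
  - book 4 (Northern Lights): author_id=4 -> matches Smith
All 4 rows appear; 2 have NULL author.

SQL:
SELECT a.title, b.name AS author
FROM books a
LEFT JOIN authors b ON a.author_id = b.id

Result:
title           | author
----------------+-------
River Crossing  | Smith 
The Blue Door   | NULL  
The Glass Key   | NULL  
Northern Lights | Smith 


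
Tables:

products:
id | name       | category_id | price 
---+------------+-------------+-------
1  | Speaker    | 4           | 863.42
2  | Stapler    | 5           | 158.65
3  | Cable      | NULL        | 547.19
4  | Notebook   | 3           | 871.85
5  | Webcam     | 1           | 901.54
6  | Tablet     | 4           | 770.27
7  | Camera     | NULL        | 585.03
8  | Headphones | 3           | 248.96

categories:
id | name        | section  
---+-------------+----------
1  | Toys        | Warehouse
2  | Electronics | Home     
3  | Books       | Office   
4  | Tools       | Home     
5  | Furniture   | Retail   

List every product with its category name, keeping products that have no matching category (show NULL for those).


LEFT JOIN keeps every row from products (the left table); where category_id has no match in categories, the category columns become NULL. Walk through each product:
  - product 1 (Speaker): category_id=4 -> matches Tools
  - product 2 (Stapler): category_id=5 -> matches Furniture
  - product 3 (Cable): category_id=NULL, no match -> kept with NULL
  - product 4 (Notebook): category_id=3 -> matches Books
  - product 5 (Webcam): category_id=1 -> matches Toys
  - product 6 (Tablet): category_id=4 -> matches Tools
  - product 7 (Camera): category_id=NULL, no match -> kept with NULL
  - product 8 (Headphones): category_id=3 -> matches Books
All 8 rows appear; 2 have NULL category.

SQL:
SELECT a.name, b.name AS category
FROM products a
LEFT JOIN categories b ON a.category_id = b.id

Result:
name       | category 
-----------+----------
Speaker    | Tools    
Stapler    | Furniture
Cable      | NULL     
Notebook   | Books    
Webcam     | Toys     
Tablet     | Tools    
Camera     | NULL     
Headphones | Books    


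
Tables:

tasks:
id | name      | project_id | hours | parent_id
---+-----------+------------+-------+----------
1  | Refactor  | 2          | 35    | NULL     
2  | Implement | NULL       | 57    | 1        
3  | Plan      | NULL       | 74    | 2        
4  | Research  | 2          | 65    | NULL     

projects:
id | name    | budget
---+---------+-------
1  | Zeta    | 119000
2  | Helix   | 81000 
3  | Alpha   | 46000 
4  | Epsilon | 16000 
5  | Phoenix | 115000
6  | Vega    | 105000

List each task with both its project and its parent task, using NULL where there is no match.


Two LEFT JOINs from the same base table tasks: one to projects via project_id, one to tasks itself via parent_id. Both are LEFT so every task is preserved.
Match against projects:
  - task 1 (Refactor): project_id=2 -> matches Helix
  - task 2 (Implement): project_id=NULL, no match -> kept with NULL
  - task 3 (Plan): project_id=NULL, no match -> kept with NULL
  - task 4 (Research): project_id=2 -> matches Helix
Match against tasks (self):
  - task 1 (Refactor): parent_id=NULL -> NULL
  - task 2 (Implement): parent_id=1 -> Refactor
  - task 3 (Plan): parent_id=2 -> Implement
  - task 4 (Research): parent_id=NULL -> NULL

SQL:
SELECT a.name, b.name AS project, c.name AS parent
FROM tasks a
LEFT JOIN projects b ON a.project_id = b.id
LEFT JOIN tasks c ON a.parent_id = c.id

Result:
name      | project | parent   
----------+---------+----------
Refactor  | Helix   | NULL     
Implement | NULL    | Refactor 
Plan      | NULL    | Implement
Research  | Helix   | NULL     


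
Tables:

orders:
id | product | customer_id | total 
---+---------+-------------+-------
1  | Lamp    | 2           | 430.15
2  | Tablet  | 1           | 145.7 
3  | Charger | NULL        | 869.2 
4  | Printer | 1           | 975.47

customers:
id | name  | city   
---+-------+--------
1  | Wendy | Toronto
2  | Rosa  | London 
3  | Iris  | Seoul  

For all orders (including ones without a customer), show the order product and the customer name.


LEFT JOIN keeps every row from orders (the left table); where customer_id has no match in customers, the customer columns become NULL. Walk through each order:
  - order 1 (Lamp): customer_id=2 -> matches Rosa
  - order 2 (Tablet): customer_id=1 -> matches Wendy
  - order 3 (Charger): customer_id=NULL, no match -> kept with NULL
  - order 4 (Printer): customer_id=1 -> matches Wendy
All 4 rows appear; 1 has NULL customer.

SQL:
SELECT a.product, b.name AS customer
FROM orders a
LEFT JOIN customers b ON a.customer_id = b.id

Result:
product | customer
--------+---------
Lamp    | Rosa    
Tablet  | Wendy   
Charger | NULL    
Printer | Wendy   


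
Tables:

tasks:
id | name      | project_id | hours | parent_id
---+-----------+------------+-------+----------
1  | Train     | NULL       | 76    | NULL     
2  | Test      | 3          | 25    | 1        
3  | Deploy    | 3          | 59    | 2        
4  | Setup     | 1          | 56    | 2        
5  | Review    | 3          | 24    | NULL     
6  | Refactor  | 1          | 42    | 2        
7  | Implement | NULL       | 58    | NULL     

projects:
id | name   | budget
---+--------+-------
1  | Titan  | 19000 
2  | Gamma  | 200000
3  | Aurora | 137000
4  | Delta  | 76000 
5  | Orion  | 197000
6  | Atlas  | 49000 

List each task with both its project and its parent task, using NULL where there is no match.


Two LEFT JOINs from the same base table tasks: one to projects via project_id, one to tasks itself via parent_id. Both are LEFT so every task is preserved.
Match against projects:
  - task 1 (Train): project_id=NULL, no match -> kept with NULL
  - task 2 (Test): project_id=3 -> matches Aurora
  - task 3 (Deploy): project_id=3 -> matches Aurora
  - task 4 (Setup): project_id=1 -> matches Titan
  - task 5 (Review): project_id=3 -> matches Aurora
  - task 6 (Refactor): project_id=1 -> matches Titan
  - task 7 (Implement): project_id=NULL, no match -> kept with NULL
Match against tasks (self):
  - task 1 (Train): parent_id=NULL -> NULL
  - task 2 (Test): parent_id=1 -> Train
  - task 3 (Deploy): parent_id=2 -> Test
  - task 4 (Setup): parent_id=2 -> Test
  - task 5 (Review): parent_id=NULL -> NULL
  - task 6 (Refactor): parent_id=2 -> Test
  - task 7 (Implement): parent_id=NULL -> NULL

SQL:
SELECT a.name, b.name AS project, c.name AS parent
FROM tasks a
LEFT JOIN projects b ON a.project_id = b.id
LEFT JOIN tasks c ON a.parent_id = c.id

Result:
name      | project | parent
----------+---------+-------
Train     | NULL    | NULL  
Test      | Aurora  | Train 
Deploy    | Aurora  | Test  
Setup     | Titan   | Test  
Review    | Aurora  | NULL  
Refactor  | Titan   | Test  
Implement | NULL    | NULL  


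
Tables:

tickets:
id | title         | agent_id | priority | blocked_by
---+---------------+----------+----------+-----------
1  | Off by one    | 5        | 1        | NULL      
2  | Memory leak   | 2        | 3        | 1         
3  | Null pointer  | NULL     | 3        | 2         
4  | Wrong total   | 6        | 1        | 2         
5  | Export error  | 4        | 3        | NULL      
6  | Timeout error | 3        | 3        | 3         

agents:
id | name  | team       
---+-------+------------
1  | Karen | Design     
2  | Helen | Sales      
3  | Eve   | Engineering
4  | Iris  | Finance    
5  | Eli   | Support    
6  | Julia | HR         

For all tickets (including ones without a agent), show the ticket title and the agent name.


LEFT JOIN keeps every row from tickets (the left table); where agent_id has no match in agents, the agent columns become NULL. Walk through each ticket:
  - ticket 1 (Off by one): agent_id=5 -> matches Eli
  - ticket 2 (Memory leak): agent_id=2 -> matches Helen
  - ticket 3 (Null pointer): agent_id=NULL, no match -> kept with NULL
  - ticket 4 (Wrong total): agent_id=6 -> matches Julia
  - ticket 5 (Export error): agent_id=4 -> matches Iris
  - ticket 6 (Timeout error): agent_id=3 -> matches Eve
All 6 rows appear; 1 has NULL agent.

SQL:
SELECT a.title, b.name AS agent
FROM tickets a
LEFT JOIN agents b ON a.agent_id = b.id

Result:
title         | agent
--------------+------
Off by one    | Eli  
Memory leak   | Helen
Null pointer  | NULL 
Wrong total   | Julia
Export error  | Iris 
Timeout error | Eve  


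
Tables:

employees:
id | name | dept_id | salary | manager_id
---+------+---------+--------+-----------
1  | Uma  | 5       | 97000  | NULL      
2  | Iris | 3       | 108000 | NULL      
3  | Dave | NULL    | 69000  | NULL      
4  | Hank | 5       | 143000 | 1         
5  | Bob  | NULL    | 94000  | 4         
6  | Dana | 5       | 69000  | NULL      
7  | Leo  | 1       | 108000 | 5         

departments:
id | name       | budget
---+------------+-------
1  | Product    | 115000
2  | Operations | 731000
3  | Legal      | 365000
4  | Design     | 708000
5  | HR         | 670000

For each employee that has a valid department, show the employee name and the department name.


INNER JOIN keeps only employees rows whose dept_id matches an id in departments. Walk through each employee:
  - employee 1 (Uma): dept_id=5 -> matches HR
  - employee 2 (Iris): dept_id=3 -> matches Legal
  - employee 3 (Dave): dept_id=NULL, no match -> dropped
  - employee 4 (Hank): dept_id=5 -> matches HR
  - employee 5 (Bob): dept_id=NULL, no match -> dropped
  - employee 6 (Dana): dept_id=5 -> matches HR
  - employee 7 (Leo): dept_id=1 -> matches Product
So 2 of 7 rows are dropped.

SQL:
SELECT a.name, b.name AS department
FROM employees a
INNER JOIN departments b ON a.dept_id = b.id

Result:
name | department
-----+-----------
Uma  | HR        
Iris | Legal     
Hank | HR        
Dana | HR        
Leo  | Product   


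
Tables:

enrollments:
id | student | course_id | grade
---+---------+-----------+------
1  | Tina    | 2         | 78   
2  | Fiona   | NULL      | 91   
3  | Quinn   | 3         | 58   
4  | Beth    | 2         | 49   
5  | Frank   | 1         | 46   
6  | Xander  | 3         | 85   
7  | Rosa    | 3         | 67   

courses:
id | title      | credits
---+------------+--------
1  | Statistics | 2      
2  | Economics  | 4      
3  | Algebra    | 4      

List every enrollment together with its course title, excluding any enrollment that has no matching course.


INNER JOIN keeps only enrollments rows whose course_id matches an id in courses. Walk through each enrollment:
  - enrollment 1 (Tina): course_id=2 -> matches Economics
  - enrollment 2 (Fiona): course_id=NULL, no match -> dropped
  - enrollment 3 (Quinn): course_id=3 -> matches Algebra
  - enrollment 4 (Beth): course_id=2 -> matches Economics
  - enrollment 5 (Frank): course_id=1 -> matches Statistics
  - enrollment 6 (Xander): course_id=3 -> matches Algebra
  - enrollment 7 (Rosa): course_id=3 -> matches Algebra
So 1 of 7 rows is dropped.

SQL:
SELECT a.student, b.title AS course
FROM enrollments a
INNER JOIN courses b ON a.course_id = b.id

Result:
student | course    
--------+-----------
Tina    | Economics 
Quinn   | Algebra   
Beth    | Economics 
Frank   | Statistics
Xander  | Algebra   
Rosa    | Algebra   


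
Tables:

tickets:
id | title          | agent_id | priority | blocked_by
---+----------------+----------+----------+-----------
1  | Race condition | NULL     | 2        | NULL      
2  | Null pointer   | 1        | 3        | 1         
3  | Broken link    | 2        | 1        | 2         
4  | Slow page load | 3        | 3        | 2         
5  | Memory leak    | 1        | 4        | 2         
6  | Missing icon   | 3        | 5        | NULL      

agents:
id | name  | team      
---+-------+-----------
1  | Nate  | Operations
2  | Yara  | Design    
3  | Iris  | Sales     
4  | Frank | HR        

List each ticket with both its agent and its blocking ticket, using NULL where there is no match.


Two LEFT JOINs from the same base table tickets: one to agents via agent_id, one to tickets itself via blocked_by. Both are LEFT so every ticket is preserved.
Match against agents:
  - ticket 1 (Race condition): agent_id=NULL, no match -> kept with NULL
  - ticket 2 (Null pointer): agent_id=1 -> matches Nate
  - ticket 3 (Broken link): agent_id=2 -> matches Yara
  - ticket 4 (Slow page load): agent_id=3 -> matches Iris
  - ticket 5 (Memory leak): agent_id=1 -> matches Nate
  - ticket 6 (Missing icon): agent_id=3 -> matches Iris
Match against tickets (self):
  - ticket 1 (Race condition): blocked_by=NULL -> NULL
  - ticket 2 (Null pointer): blocked_by=1 -> Race condition
  - ticket 3 (Broken link): blocked_by=2 -> Null pointer
  - ticket 4 (Slow page load): blocked_by=2 -> Null pointer
  - ticket 5 (Memory leak): blocked_by=2 -> Null pointer
  - ticket 6 (Missing icon): blocked_by=NULL -> NULL

SQL:
SELECT a.title, b.name AS agent, c.title AS blocked_by
FROM tickets a
LEFT JOIN agents b ON a.agent_id = b.id
LEFT JOIN tickets c ON a.blocked_by = c.id

Result:
title          | agent | blocked_by    
---------------+-------+---------------
Race condition | NULL  | NULL          
Null pointer   | Nate  | Race condition
Broken link    | Yara  | Null pointer  
Slow page load | Iris  | Null pointer  
Memory leak    | Nate  | Null pointer  
Missing icon   | Iris  | NULL          


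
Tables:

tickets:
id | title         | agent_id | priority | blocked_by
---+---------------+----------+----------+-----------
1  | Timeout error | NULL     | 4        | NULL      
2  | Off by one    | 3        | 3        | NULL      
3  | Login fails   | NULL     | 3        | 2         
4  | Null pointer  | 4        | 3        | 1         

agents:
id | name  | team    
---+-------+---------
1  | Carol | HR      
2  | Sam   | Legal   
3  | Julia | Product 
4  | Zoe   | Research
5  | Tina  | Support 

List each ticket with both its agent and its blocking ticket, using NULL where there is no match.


Two LEFT JOINs from the same base table tickets: one to agents via agent_id, one to tickets itself via blocked_by. Both are LEFT so every ticket is preserved.
Match against agents:
  - ticket 1 (Timeout error): agent_id=NULL, no match -> kept with NULL
  - ticket 2 (Off by one): agent_id=3 -> matches Julia
  - ticket 3 (Login fails): agent_id=NULL, no match -> kept with NULL
  - ticket 4 (Null pointer): agent_id=4 -> matches Zoe
Match against tickets (self):
  - ticket 1 (Timeout error): blocked_by=NULL -> NULL
  - ticket 2 (Off by one): blocked_by=NULL -> NULL
  - ticket 3 (Login fails): blocked_by=2 -> Off by one
  - ticket 4 (Null pointer): blocked_by=1 -> Timeout error

SQL:
SELECT a.title, b.name AS agent, c.title AS blocked_by
FROM tickets a
LEFT JOIN agents b ON a.agent_id = b.id
LEFT JOIN tickets c ON a.blocked_by = c.id

Result:
title         | agent | blocked_by   
--------------+-------+--------------
Timeout error | NULL  | NULL         
Off by one    | Julia | NULL         
Login fails   | NULL  | Off by one   
Null pointer  | Zoe   | Timeout error


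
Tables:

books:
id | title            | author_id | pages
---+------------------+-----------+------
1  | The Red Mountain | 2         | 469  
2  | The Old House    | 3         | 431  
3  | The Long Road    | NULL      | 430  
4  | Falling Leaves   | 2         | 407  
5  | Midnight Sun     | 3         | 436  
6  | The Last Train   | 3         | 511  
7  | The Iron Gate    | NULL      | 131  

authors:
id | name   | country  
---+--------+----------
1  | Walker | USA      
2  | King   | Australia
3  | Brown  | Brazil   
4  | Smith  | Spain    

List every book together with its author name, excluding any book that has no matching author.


INNER JOIN keeps only books rows whose author_id matches an id in authors. Walk through each book:
  - book 1 (The Red Mountain): author_id=2 -> matches King
  - book 2 (The Old House): author_id=3 -> matches Brown
  - book 3 (The Long Road): author_id=NULL, no match -> dropped
  - book 4 (Falling Leaves): author_id=2 -> matches King
  - book 5 (Midnight Sun): author_id=3 -> matches Brown
  - book 6 (The Last Train): author_id=3 -> matches Brown
  - book 7 (The Iron Gate): author_id=NULL, no match -> dropped
So 2 of 7 rows are dropped.

SQL:
SELECT a.title, b.name AS author
FROM books a
INNER JOIN authors b ON a.author_id = b.id

Result:
title            | author
-----------------+-------
The Red Mountain | King  
The Old House    | Brown 
Falling Leaves   | King  
Midnight Sun     | Brown 
The Last Train   | Brown 


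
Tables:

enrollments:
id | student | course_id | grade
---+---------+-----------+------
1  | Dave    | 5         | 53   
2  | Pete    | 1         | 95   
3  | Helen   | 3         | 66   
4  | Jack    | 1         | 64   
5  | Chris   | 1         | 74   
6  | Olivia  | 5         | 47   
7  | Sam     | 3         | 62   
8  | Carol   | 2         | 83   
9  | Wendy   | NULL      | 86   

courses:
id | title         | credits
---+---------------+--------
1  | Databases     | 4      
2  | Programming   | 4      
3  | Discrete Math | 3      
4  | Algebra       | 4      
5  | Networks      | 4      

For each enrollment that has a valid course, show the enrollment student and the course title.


INNER JOIN keeps only enrollments rows whose course_id matches an id in courses. Walk through each enrollment:
  - enrollment 1 (Dave): course_id=5 -> matches Networks
  - enrollment 2 (Pete): course_id=1 -> matches Databases
  - enrollment 3 (Helen): course_id=3 -> matches Discrete Math
  - enrollment 4 (Jack): course_id=1 -> matches Databases
  - enrollment 5 (Chris): course_id=1 -> matches Databases
  - enrollment 6 (Olivia): course_id=5 -> matches Networks
  - enrollment 7 (Sam): course_id=3 -> matches Discrete Math
  - enrollment 8 (Carol): course_id=2 -> matches Programming
  - enrollment 9 (Wendy): course_id=NULL, no match -> dropped
So 1 of 9 rows is dropped.

SQL:
SELECT a.student, b.title AS course
FROM enrollments a
INNER JOIN courses b ON a.course_id = b.id

Result:
student | course       
--------+--------------
Dave    | Networks     
Pete    | Databases    
Helen   | Discrete Math
Jack    | Databases    
Chris   | Databases    
Olivia  | Networks     
Sam     | Discrete Math
Carol   | Programming  


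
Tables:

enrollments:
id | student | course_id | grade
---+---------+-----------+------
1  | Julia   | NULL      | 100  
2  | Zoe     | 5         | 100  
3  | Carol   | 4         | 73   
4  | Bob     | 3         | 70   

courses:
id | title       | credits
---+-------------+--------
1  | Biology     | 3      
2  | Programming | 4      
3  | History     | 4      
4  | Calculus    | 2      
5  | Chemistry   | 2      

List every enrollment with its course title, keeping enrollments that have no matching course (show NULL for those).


LEFT JOIN keeps every row from enrollments (the left table); where course_id has no match in courses, the course columns become NULL. Walk through each enrollment:
  - enrollment 1 (Julia): course_id=NULL, no match -> kept with NULL
  - enrollment 2 (Zoe): course_id=5 -> matches Chemistry
  - enrollment 3 (Carol): course_id=4 -> matches Calculus
  - enrollment 4 (Bob): course_id=3 -> matches History
All 4 rows appear; 1 has NULL course.

SQL:
SELECT a.student, b.title AS course
FROM enrollments a
LEFT JOIN courses b ON a.course_id = b.id

Result:
student | course   
--------+----------
Julia   | NULL     
Zoe     | Chemistry
Carol   | Calculus 
Bob     | History  


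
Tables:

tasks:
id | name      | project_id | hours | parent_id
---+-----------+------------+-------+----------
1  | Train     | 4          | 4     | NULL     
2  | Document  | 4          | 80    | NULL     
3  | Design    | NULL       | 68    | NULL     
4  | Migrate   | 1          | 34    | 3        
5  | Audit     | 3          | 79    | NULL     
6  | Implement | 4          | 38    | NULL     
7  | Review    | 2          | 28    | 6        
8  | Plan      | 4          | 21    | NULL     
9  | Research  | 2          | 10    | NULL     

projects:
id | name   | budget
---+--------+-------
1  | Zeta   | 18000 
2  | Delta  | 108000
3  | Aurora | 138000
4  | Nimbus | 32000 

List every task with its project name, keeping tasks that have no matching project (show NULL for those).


LEFT JOIN keeps every row from tasks (the left table); where project_id has no match in projects, the project columns become NULL. Walk through each task:
  - task 1 (Train): project_id=4 -> matches Nimbus
  - task 2 (Document): project_id=4 -> matches Nimbus
  - task 3 (Design): project_id=NULL, no match -> kept with NULL
  - task 4 (Migrate): project_id=1 -> matches Zeta
  - task 5 (Audit): project_id=3 -> matches Aurora
  - task 6 (Implement): project_id=4 -> matches Nimbus
  - task 7 (Review): project_id=2 -> matches Delta
  - task 8 (Plan): project_id=4 -> matches Nimbus
  - task 9 (Research): project_id=2 -> matches Delta
All 9 rows appear; 1 has NULL project.

SQL:
SELECT a.name, b.name AS project
FROM tasks a
LEFT JOIN projects b ON a.project_id = b.id

Result:
name      | project
----------+--------
Train     | Nimbus 
Document  | Nimbus 
Design    | NULL   
Migrate   | Zeta   
Audit     | Aurora 
Implement | Nimbus 
Review    | Delta  
Plan      | Nimbus 
Research  | Delta  


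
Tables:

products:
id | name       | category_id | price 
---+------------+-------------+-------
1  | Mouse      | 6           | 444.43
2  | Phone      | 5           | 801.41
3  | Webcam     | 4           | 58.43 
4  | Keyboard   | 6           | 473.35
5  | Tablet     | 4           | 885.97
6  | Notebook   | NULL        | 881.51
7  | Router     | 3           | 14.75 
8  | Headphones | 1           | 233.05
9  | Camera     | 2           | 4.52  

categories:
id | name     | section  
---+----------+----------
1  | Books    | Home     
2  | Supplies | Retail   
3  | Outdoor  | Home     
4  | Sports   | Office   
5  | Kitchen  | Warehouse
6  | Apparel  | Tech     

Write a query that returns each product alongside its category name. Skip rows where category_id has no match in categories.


INNER JOIN keeps only products rows whose category_id matches an id in categories. Walk through each product:
  - product 1 (Mouse): category_id=6 -> matches Apparel
  - product 2 (Phone): category_id=5 -> matches Kitchen
  - product 3 (Webcam): category_id=4 -> matches Sports
  - product 4 (Keyboard): category_id=6 -> matches Apparel
  - product 5 (Tablet): category_id=4 -> matches Sports
  - product 6 (Notebook): category_id=NULL, no match -> dropped
  - product 7 (Router): category_id=3 -> matches Outdoor
  - product 8 (Headphones): category_id=1 -> matches Books
  - product 9 (Camera): category_id=2 -> matches Supplies
So 1 of 9 rows is dropped.

SQL:
SELECT a.name, b.name AS category
FROM products a
INNER JOIN categories b ON a.category_id = b.id

Result:
name       | category
-----------+---------
Mouse      | Apparel 
Phone      | Kitchen 
Webcam     | Sports  
Keyboard   | Apparel 
Tablet     | Sports  
Router     | Outdoor 
Headphones | Books   
Camera     | Supplies


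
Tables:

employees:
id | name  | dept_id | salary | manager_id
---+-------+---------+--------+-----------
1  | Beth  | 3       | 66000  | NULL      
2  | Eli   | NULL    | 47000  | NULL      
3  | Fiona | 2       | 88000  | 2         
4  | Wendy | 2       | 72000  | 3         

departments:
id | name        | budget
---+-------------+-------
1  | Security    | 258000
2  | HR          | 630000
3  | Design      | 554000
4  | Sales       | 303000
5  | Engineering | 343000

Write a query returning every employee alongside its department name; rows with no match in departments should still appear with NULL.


LEFT JOIN keeps every row from employees (the left table); where dept_id has no match in departments, the department columns become NULL. Walk through each employee:
  - employee 1 (Beth): dept_id=3 -> matches Design
  - employee 2 (Eli): dept_id=NULL, no match -> kept with NULL
  - employee 3 (Fiona): dept_id=2 -> matches HR
  - employee 4 (Wendy): dept_id=2 -> matches HR
All 4 rows appear; 1 has NULL department.

SQL:
SELECT a.name, b.name AS department
FROM employees a
LEFT JOIN departments b ON a.dept_id = b.id

Result:
name  | department
------+-----------
Beth  | Design    
Eli   | NULL      
Fiona | HR        
Wendy | HR        


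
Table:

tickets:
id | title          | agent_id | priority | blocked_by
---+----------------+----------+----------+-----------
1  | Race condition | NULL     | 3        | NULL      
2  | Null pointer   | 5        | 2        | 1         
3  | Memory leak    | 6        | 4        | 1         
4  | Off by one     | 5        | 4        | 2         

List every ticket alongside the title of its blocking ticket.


This is a self-join: tickets is joined to a second copy of itself, matching each row's blocked_by to another row's id. Use LEFT JOIN so rows with blocked_by=NULL are kept.
  - ticket 1 (Race condition): blocked_by=NULL -> NULL
  - ticket 2 (Null pointer): blocked_by=1 -> Race condition
  - ticket 3 (Memory leak): blocked_by=1 -> Race condition
  - ticket 4 (Off by one): blocked_by=2 -> Null pointer

SQL:
SELECT a.title AS item, b.title AS blocked_by
FROM tickets a
LEFT JOIN tickets b ON a.blocked_by = b.id

Result:
item           | blocked_by    
---------------+---------------
Race condition | NULL          
Null pointer   | Race condition
Memory leak    | Race condition
Off by one     | Null pointer  


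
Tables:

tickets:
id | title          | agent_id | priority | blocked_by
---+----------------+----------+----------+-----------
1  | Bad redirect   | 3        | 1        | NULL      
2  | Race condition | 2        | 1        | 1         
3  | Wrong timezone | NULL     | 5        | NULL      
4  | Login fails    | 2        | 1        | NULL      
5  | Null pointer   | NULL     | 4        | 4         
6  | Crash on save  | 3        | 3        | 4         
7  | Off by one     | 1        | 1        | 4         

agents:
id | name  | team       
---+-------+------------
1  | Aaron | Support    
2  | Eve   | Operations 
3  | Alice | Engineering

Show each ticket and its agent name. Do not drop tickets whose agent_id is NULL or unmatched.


LEFT JOIN keeps every row from tickets (the left table); where agent_id has no match in agents, the agent columns become NULL. Walk through each ticket:
  - ticket 1 (Bad redirect): agent_id=3 -> matches Alice
  - ticket 2 (Race condition): agent_id=2 -> matches Eve
  - ticket 3 (Wrong timezone): agent_id=NULL, no match -> kept with NULL
  - ticket 4 (Login fails): agent_id=2 -> matches Eve
  - ticket 5 (Null pointer): agent_id=NULL, no match -> kept with NULL
  - ticket 6 (Crash on save): agent_id=3 -> matches Alice
  - ticket 7 (Off by one): agent_id=1 -> matches Aaron
All 7 rows appear; 2 have NULL agent.

SQL:
SELECT a.title, b.name AS agent
FROM tickets a
LEFT JOIN agents b ON a.agent_id = b.id

Result:
title          | agent
---------------+------
Bad redirect   | Alice
Race condition | Eve  
Wrong timezone | NULL 
Login fails    | Eve  
Null pointer   | NULL 
Crash on save  | Alice
Off by one     | Aaron


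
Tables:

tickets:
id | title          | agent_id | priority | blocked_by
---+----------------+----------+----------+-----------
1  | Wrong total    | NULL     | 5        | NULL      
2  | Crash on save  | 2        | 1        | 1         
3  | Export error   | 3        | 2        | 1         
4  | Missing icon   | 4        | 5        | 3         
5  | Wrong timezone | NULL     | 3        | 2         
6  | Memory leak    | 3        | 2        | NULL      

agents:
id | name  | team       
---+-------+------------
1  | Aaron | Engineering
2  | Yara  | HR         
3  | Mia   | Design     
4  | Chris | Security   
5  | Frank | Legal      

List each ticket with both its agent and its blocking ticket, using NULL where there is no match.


Two LEFT JOINs from the same base table tickets: one to agents via agent_id, one to tickets itself via blocked_by. Both are LEFT so every ticket is preserved.
Match against agents:
  - ticket 1 (Wrong total): agent_id=NULL, no match -> kept with NULL
  - ticket 2 (Crash on save): agent_id=2 -> matches Yara
  - ticket 3 (Export error): agent_id=3 -> matches Mia
  - ticket 4 (Missing icon): agent_id=4 -> matches Chris
  - ticket 5 (Wrong timezone): agent_id=NULL, no match -> kept with NULL
  - ticket 6 (Memory leak): agent_id=3 -> matches Mia
Match against tickets (self):
  - ticket 1 (Wrong total): blocked_by=NULL -> NULL
  - ticket 2 (Crash on save): blocked_by=1 -> Wrong total
  - ticket 3 (Export error): blocked_by=1 -> Wrong total
  - ticket 4 (Missing icon): blocked_by=3 -> Export error
  - ticket 5 (Wrong timezone): blocked_by=2 -> Crash on save
  - ticket 6 (Memory leak): blocked_by=NULL -> NULL

SQL:
SELECT a.title, b.name AS agent, c.title AS blocked_by
FROM tickets a
LEFT JOIN agents b ON a.agent_id = b.id
LEFT JOIN tickets c ON a.blocked_by = c.id

Result:
title          | agent | blocked_by   
---------------+-------+--------------
Wrong total    | NULL  | NULL         
Crash on save  | Yara  | Wrong total  
Export error   | Mia   | Wrong total  
Missing icon   | Chris | Export error 
Wrong timezone | NULL  | Crash on save
Memory leak    | Mia   | NULL         
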